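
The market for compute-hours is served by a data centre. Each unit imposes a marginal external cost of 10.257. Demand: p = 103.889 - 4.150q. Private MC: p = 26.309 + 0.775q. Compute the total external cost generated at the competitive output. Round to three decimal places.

Market equilibrium (private): 26.309 + 0.775q = 103.889 - 4.150q → q_m = 15.7523.
Total external cost = MEC × q_m = 10.257 × 15.7523 = 161.5713.

161.571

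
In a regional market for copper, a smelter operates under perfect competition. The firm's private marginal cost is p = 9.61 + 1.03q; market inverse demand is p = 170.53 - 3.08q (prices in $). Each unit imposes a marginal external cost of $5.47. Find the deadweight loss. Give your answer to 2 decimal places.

DWL = $3.64

Market equilibrium (private): 9.61 + 1.03q = 170.53 - 3.08q → q_m = 39.1533.
Social marginal cost = private MC + MEC = 15.08 + 1.03q.
Set SMC = demand: 15.08 + 1.03q = 170.53 - 3.08q → q* = 37.8224.
The loss is the area between SMC and demand from q* to q_m; with linear curves that's a triangle of height MEC(q_m).
DWL = ½ × 1.3309 × 5.4700 = 3.6400.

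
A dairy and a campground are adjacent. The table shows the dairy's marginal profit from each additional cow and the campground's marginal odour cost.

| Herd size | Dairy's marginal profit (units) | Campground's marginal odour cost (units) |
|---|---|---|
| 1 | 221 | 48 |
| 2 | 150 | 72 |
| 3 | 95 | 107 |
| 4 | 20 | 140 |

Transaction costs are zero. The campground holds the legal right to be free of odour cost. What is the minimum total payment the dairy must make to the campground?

Efficient level: marginal profit ≥ marginal odour cost through level 2, so k* = 2.
With the campground holding the right, the dairy must at least compensate total damage at k*: 48 + 72 = 120.

120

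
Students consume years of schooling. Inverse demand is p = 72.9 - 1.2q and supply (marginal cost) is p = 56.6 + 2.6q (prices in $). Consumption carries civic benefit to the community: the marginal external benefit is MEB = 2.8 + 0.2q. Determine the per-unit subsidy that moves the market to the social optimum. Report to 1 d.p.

subsidy = $3.9 per unit

Social marginal benefit = demand + MEB = 75.7 - q.
Set SMB = MC: 75.7 - q = 56.6 + 2.6q → q* = 5.3056.
The Pigouvian subsidy equals MEB at q*: 2.8 + 0.2×5.3056 = 3.8611.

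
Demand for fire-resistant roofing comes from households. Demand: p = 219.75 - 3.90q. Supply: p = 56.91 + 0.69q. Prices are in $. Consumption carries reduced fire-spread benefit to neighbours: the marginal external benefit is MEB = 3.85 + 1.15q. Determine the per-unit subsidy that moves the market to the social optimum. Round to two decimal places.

subsidy = $59.57 per unit

Social marginal benefit = demand + MEB = 223.60 - 2.75q.
Set SMB = MC: 223.60 - 2.75q = 56.91 + 0.69q → q* = 48.4564.
The Pigouvian subsidy equals MEB at q*: 3.85 + 1.15×48.4564 = 59.5749.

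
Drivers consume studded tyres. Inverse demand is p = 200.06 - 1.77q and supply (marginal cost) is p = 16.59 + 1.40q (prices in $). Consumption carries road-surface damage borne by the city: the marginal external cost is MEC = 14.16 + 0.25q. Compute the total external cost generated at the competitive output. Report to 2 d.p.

Market equilibrium (private): 16.59 + 1.40q = 200.06 - 1.77q → q_m = 57.8770.
Total external cost = ∫₀^{q_m} (14.16 + 0.25q) dq = 14.16×57.8770 + ½×0.25×57.8770² = 1238.2567.

$1238.26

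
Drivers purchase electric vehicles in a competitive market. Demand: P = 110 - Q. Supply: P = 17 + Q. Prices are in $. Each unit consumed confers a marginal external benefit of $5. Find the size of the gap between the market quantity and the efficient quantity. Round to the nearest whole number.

3 units

Market equilibrium (private): 17 + Q = 110 - Q → Q_m = 46.5000.
Social marginal benefit = demand + MEB = 115 - Q.
Set SMB = MC: 115 - Q = 17 + Q → Q* = 49.0000.
Gap = |46.5000 − 49.0000| = 2.5000.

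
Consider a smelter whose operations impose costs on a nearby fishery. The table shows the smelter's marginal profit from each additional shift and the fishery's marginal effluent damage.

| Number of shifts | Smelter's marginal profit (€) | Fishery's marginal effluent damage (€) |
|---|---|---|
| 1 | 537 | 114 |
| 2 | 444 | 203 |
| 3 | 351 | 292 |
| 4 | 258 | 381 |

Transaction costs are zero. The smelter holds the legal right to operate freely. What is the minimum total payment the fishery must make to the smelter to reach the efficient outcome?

Left alone the smelter would choose level 4 (marginal profit stays positive).
Efficient level: k* = 3 (marginal profit ≥ marginal effluent damage through 3).
The fishery must at least cover the smelter's forgone profit from cutting 4→3: 258 = 258.

€258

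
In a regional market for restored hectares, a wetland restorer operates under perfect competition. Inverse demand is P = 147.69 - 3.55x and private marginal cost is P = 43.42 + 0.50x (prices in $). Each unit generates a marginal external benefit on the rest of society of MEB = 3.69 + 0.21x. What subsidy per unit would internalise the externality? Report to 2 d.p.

Social marginal cost = private MC − MEB = 39.73 + 0.29x.
Set SMC = demand: 39.73 + 0.29x = 147.69 - 3.55x → x* = 28.1146.
The Pigouvian subsidy equals MEB at x*: 3.69 + 0.21×28.1146 = 9.5941.

subsidy = $9.59 per unit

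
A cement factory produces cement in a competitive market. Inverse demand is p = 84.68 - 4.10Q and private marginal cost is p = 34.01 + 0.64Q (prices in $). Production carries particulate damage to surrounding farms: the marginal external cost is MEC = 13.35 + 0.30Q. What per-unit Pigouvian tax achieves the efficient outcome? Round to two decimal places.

Social marginal cost = private MC + MEC = 47.36 + 0.94Q.
Set SMC = demand: 47.36 + 0.94Q = 84.68 - 4.10Q → Q* = 7.4048.
The Pigouvian tax equals MEC at Q*: 13.35 + 0.30×7.4048 = 15.5714.

tax = $15.57 per unit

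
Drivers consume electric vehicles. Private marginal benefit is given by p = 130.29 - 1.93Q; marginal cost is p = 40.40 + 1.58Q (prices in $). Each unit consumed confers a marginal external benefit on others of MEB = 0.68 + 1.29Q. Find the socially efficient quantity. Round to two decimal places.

Social marginal benefit = demand + MEB = 130.97 - 0.64Q.
Set SMB = MC: 130.97 - 0.64Q = 40.40 + 1.58Q → Q* = 40.7973.

Q* = 40.80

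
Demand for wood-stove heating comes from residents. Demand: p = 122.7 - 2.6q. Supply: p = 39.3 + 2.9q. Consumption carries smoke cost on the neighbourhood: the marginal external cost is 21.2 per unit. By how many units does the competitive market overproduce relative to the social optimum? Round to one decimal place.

Market equilibrium (private): 39.3 + 2.9q = 122.7 - 2.6q → q_m = 15.1636.
Social marginal benefit = demand − MEC = 101.5 - 2.6q.
Set SMB = MC: 101.5 - 2.6q = 39.3 + 2.9q → q* = 11.3091.
Gap = |15.1636 − 11.3091| = 3.8545.

3.9 units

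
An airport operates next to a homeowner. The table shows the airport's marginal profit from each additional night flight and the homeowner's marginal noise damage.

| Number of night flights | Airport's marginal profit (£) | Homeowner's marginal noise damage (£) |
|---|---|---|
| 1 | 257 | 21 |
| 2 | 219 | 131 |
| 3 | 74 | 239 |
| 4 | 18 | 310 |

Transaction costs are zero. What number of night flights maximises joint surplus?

2

Bargaining reaches the level where marginal profit last exceeds marginal noise damage.
That holds through level 2 (219 ≥ 131) but not at 3 (74 < 239).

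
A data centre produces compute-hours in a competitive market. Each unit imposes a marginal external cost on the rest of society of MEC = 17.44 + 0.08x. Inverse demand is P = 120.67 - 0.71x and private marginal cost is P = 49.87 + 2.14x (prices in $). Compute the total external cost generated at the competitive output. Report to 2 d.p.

Market equilibrium (private): 49.87 + 2.14x = 120.67 - 0.71x → x_m = 24.8421.
Total external cost = ∫₀^{x_m} (17.44 + 0.08x) dx = 17.44×24.8421 + ½×0.08×24.8421² = 457.9314.

$457.93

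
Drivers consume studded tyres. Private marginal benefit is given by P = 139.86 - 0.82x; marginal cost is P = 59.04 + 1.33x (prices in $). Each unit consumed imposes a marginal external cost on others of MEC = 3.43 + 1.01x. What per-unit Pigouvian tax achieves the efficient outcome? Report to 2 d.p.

Social marginal benefit = demand − MEC = 136.43 - 1.83x.
Set SMB = MC: 136.43 - 1.83x = 59.04 + 1.33x → x* = 24.4905.
The Pigouvian tax equals MEC at x*: 3.43 + 1.01×24.4905 = 28.1654.

tax = $28.17 per unit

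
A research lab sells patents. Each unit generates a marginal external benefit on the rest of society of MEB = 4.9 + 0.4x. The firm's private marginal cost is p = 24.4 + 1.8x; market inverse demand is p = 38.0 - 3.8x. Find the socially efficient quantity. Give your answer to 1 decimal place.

x* = 3.6

Social marginal cost = private MC − MEB = 19.5 + 1.4x.
Set SMC = demand: 19.5 + 1.4x = 38.0 - 3.8x → x* = 3.5577.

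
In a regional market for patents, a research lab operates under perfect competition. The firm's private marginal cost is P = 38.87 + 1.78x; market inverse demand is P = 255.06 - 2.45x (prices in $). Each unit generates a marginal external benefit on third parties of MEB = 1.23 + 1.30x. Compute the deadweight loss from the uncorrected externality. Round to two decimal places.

Market equilibrium (private): 38.87 + 1.78x = 255.06 - 2.45x → x_m = 51.1087.
Social marginal cost = private MC − MEB = 37.64 + 0.48x.
Set SMC = demand: 37.64 + 0.48x = 255.06 - 2.45x → x* = 74.2048.
The loss is the area between SMC and demand from x* to x_m; with linear curves that's a triangle of height MEB(x_m).
DWL = ½ × 23.0961 × 67.6714 = 781.4727.

DWL = $781.47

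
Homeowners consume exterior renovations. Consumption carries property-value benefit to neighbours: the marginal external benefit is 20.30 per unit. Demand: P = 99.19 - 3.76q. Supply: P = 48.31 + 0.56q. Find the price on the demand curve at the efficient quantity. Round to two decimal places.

P = 37.24

Social marginal benefit = demand + MEB = 119.49 - 3.76q.
Set SMB = MC: 119.49 - 3.76q = 48.31 + 0.56q → q* = 16.4769.
Consumer price on the demand curve at q*: 99.19 − 3.76×16.4769 = 37.2369.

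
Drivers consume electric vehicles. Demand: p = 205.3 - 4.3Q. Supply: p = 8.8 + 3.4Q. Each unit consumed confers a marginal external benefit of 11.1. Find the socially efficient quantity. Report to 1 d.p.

Social marginal benefit = demand + MEB = 216.4 - 4.3Q.
Set SMB = MC: 216.4 - 4.3Q = 8.8 + 3.4Q → Q* = 26.9610.

Q* = 27.0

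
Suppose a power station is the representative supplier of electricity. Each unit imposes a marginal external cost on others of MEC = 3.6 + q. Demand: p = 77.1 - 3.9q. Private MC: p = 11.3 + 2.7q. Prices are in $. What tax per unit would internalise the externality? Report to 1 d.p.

tax = $11.8 per unit

Social marginal cost = private MC + MEC = 14.9 + 3.7q.
Set SMC = demand: 14.9 + 3.7q = 77.1 - 3.9q → q* = 8.1842.
The Pigouvian tax equals MEC at q*: 3.6 + 1.0×8.1842 = 11.7842.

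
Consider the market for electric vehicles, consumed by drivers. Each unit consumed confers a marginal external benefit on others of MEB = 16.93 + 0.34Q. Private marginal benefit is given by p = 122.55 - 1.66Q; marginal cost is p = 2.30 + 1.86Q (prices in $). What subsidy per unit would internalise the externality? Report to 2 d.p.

Social marginal benefit = demand + MEB = 139.48 - 1.32Q.
Set SMB = MC: 139.48 - 1.32Q = 2.30 + 1.86Q → Q* = 43.1384.
The Pigouvian subsidy equals MEB at Q*: 16.93 + 0.34×43.1384 = 31.5971.

subsidy = $31.60 per unit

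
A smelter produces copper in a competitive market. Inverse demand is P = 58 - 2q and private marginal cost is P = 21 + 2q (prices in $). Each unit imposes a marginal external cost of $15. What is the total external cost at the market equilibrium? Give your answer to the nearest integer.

$139

Market equilibrium (private): 21 + 2q = 58 - 2q → q_m = 9.2500.
Total external cost = MEC × q_m = 15 × 9.2500 = 138.7500.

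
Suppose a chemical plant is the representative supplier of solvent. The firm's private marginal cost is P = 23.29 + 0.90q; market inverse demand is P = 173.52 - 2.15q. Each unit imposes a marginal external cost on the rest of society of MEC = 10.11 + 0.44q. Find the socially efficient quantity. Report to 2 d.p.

Social marginal cost = private MC + MEC = 33.40 + 1.34q.
Set SMC = demand: 33.40 + 1.34q = 173.52 - 2.15q → q* = 40.1490.

q* = 40.15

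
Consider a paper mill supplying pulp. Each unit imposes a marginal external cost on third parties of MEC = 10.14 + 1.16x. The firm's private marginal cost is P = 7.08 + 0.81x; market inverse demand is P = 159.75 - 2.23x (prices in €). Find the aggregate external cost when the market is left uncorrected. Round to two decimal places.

€1972.05

Market equilibrium (private): 7.08 + 0.81x = 159.75 - 2.23x → x_m = 50.2204.
Total external cost = ∫₀^{x_m} (10.14 + 1.16x) dx = 10.14×50.2204 + ½×1.16×50.2204² = 1972.0462.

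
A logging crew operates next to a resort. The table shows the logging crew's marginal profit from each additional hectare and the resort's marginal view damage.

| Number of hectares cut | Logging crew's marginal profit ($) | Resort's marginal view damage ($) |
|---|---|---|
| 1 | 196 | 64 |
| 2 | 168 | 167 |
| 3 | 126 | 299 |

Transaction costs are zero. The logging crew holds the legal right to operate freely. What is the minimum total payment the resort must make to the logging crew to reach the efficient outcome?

$126

Left alone the logging crew would choose level 3 (marginal profit stays positive).
Efficient level: k* = 2 (marginal profit ≥ marginal view damage through 2).
The resort must at least cover the logging crew's forgone profit from cutting 3→2: 126 = 126.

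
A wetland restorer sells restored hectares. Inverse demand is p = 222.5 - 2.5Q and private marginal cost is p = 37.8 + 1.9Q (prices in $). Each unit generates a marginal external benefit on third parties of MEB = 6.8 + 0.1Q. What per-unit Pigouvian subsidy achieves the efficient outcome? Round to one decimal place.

subsidy = $11.3 per unit

Social marginal cost = private MC − MEB = 31.0 + 1.8Q.
Set SMC = demand: 31.0 + 1.8Q = 222.5 - 2.5Q → Q* = 44.5349.
The Pigouvian subsidy equals MEB at Q*: 6.8 + 0.1×44.5349 = 11.2535.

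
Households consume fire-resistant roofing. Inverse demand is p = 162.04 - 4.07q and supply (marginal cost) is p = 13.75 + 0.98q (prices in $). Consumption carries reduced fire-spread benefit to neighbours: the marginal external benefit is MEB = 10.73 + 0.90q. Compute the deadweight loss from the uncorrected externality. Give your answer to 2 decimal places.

Market equilibrium (private): 13.75 + 0.98q = 162.04 - 4.07q → q_m = 29.3644.
Social marginal benefit = demand + MEB = 172.77 - 3.17q.
Set SMB = MC: 172.77 - 3.17q = 13.75 + 0.98q → q* = 38.3181.
The loss is the area between SMB and MC from q* to q_m; with linear curves that's a triangle of height MEB(q_m).
DWL = ½ × 8.9537 × 37.1579 = 166.3503.

DWL = $166.35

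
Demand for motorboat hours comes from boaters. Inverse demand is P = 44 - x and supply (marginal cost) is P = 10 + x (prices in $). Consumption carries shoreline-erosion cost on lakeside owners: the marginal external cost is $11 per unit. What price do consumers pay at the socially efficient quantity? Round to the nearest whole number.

P = $33

Social marginal benefit = demand − MEC = 33 - x.
Set SMB = MC: 33 - x = 10 + x → x* = 11.5000.
Consumer price on the demand curve at x*: 44 − 1×11.5000 = 32.5000.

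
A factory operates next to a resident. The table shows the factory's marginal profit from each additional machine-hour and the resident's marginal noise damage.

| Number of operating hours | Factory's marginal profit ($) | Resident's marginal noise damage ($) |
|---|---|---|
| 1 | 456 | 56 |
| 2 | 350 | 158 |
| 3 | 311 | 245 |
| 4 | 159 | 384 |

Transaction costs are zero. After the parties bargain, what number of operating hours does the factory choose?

Bargaining reaches the level where marginal profit last exceeds marginal noise damage.
That holds through level 3 (311 ≥ 245) but not at 4 (159 < 384).

3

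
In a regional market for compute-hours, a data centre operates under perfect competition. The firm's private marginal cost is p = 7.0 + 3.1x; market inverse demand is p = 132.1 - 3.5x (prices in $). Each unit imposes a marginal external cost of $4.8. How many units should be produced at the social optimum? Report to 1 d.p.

Social marginal cost = private MC + MEC = 11.8 + 3.1x.
Set SMC = demand: 11.8 + 3.1x = 132.1 - 3.5x → x* = 18.2273.

x* = 18.2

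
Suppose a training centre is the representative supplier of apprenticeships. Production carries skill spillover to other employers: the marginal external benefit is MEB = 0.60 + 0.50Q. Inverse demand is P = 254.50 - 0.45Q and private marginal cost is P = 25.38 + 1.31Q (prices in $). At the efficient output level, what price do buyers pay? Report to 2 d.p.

Social marginal cost = private MC − MEB = 24.78 + 0.81Q.
Set SMC = demand: 24.78 + 0.81Q = 254.50 - 0.45Q → Q* = 182.3175.
Consumer price on the demand curve at Q*: 254.50 − 0.45×182.3175 = 172.4571.

P = $172.46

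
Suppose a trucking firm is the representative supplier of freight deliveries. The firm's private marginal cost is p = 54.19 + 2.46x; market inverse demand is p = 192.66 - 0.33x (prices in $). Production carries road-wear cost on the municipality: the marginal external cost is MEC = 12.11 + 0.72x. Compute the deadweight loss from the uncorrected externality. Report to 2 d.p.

DWL = $326.08

Market equilibrium (private): 54.19 + 2.46x = 192.66 - 0.33x → x_m = 49.6308.
Social marginal cost = private MC + MEC = 66.30 + 3.18x.
Set SMC = demand: 66.30 + 3.18x = 192.66 - 0.33x → x* = 36.0000.
Between x* and x_m the wedge SMC − demand runs linearly from 0 to MEC(x_m), so the loss is a triangle.
DWL = ½ × 13.6308 × 47.8442 = 326.0774.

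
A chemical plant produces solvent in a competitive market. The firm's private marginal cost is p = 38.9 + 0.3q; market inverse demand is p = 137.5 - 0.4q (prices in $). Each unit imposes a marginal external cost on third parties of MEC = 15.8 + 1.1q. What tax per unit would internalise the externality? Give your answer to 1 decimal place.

Social marginal cost = private MC + MEC = 54.7 + 1.4q.
Set SMC = demand: 54.7 + 1.4q = 137.5 - 0.4q → q* = 46.0000.
The Pigouvian tax equals MEC at q*: 15.8 + 1.1×46.0000 = 66.4000.

tax = $66.4 per unit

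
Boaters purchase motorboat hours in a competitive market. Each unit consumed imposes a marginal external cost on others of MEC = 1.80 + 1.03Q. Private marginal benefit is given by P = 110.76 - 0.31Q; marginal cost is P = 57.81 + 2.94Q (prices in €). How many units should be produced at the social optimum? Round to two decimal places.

Social marginal benefit = demand − MEC = 108.96 - 1.34Q.
Set SMB = MC: 108.96 - 1.34Q = 57.81 + 2.94Q → Q* = 11.9509.

Q* = 11.95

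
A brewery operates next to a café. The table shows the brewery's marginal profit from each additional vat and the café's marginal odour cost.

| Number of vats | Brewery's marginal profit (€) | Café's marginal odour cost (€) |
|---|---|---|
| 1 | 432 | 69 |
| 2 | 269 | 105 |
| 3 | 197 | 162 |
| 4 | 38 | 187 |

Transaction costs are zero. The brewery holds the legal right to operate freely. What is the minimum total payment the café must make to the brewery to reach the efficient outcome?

€38

Left alone the brewery would choose level 4 (marginal profit stays positive).
Efficient level: k* = 3 (marginal profit ≥ marginal odour cost through 3).
The café must at least cover the brewery's forgone profit from cutting 4→3: 38 = 38.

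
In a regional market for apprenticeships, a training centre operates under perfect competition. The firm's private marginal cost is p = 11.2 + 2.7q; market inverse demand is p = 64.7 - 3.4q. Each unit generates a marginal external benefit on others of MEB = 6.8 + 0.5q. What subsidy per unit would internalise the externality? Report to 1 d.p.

subsidy = 12.2 per unit

Social marginal cost = private MC − MEB = 4.4 + 2.2q.
Set SMC = demand: 4.4 + 2.2q = 64.7 - 3.4q → q* = 10.7679.
The Pigouvian subsidy equals MEB at q*: 6.8 + 0.5×10.7679 = 12.1840.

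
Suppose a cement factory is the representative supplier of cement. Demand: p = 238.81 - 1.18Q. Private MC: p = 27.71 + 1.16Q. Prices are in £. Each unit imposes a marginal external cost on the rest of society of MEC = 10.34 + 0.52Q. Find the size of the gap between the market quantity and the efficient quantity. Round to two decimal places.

20.02 units

Market equilibrium (private): 27.71 + 1.16Q = 238.81 - 1.18Q → Q_m = 90.2137.
Social marginal cost = private MC + MEC = 38.05 + 1.68Q.
Set SMC = demand: 38.05 + 1.68Q = 238.81 - 1.18Q → Q* = 70.1958.
Gap = |90.2137 − 70.1958| = 20.0179.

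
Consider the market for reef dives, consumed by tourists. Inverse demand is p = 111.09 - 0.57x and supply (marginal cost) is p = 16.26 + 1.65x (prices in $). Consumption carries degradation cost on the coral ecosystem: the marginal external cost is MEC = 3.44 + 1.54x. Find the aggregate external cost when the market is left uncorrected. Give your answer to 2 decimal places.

$1551.94

Market equilibrium (private): 16.26 + 1.65x = 111.09 - 0.57x → x_m = 42.7162.
Total external cost = ∫₀^{x_m} (3.44 + 1.54x) dx = 3.44×42.7162 + ½×1.54×42.7162² = 1551.9425.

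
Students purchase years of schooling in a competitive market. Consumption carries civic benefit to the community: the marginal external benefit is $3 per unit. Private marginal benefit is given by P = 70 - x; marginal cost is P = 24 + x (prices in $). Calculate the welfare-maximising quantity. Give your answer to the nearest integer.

Social marginal benefit = demand + MEB = 73 - x.
Set SMB = MC: 73 - x = 24 + x → x* = 24.5000.

x* = 25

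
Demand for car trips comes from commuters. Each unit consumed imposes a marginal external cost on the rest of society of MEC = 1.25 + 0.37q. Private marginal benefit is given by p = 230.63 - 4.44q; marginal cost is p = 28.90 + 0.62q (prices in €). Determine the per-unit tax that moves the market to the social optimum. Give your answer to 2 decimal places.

tax = €14.91 per unit

Social marginal benefit = demand − MEC = 229.38 - 4.81q.
Set SMB = MC: 229.38 - 4.81q = 28.90 + 0.62q → q* = 36.9208.
The Pigouvian tax equals MEC at q*: 1.25 + 0.37×36.9208 = 14.9107.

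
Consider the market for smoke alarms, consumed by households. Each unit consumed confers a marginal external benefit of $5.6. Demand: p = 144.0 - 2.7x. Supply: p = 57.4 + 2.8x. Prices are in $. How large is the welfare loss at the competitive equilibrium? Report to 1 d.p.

Market equilibrium (private): 57.4 + 2.8x = 144.0 - 2.7x → x_m = 15.7455.
Social marginal benefit = demand + MEB = 149.6 - 2.7x.
Set SMB = MC: 149.6 - 2.7x = 57.4 + 2.8x → x* = 16.7636.
Height of the DWL triangle at x_m is SMB(x_m) − MC(x_m) = MEB(x_m) = 5.6000.
DWL = ½ × 1.0181 × 5.6000 = 2.8507.

DWL = $2.9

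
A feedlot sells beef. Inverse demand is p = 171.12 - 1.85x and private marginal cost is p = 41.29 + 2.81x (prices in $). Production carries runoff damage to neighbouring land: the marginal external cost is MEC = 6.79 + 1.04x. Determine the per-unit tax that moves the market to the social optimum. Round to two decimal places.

tax = $29.24 per unit

Social marginal cost = private MC + MEC = 48.08 + 3.85x.
Set SMC = demand: 48.08 + 3.85x = 171.12 - 1.85x → x* = 21.5860.
The Pigouvian tax equals MEC at x*: 6.79 + 1.04×21.5860 = 29.2394.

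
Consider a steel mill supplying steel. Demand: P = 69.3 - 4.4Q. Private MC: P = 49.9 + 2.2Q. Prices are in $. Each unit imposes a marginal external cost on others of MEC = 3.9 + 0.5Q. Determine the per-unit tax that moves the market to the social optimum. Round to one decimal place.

Social marginal cost = private MC + MEC = 53.8 + 2.7Q.
Set SMC = demand: 53.8 + 2.7Q = 69.3 - 4.4Q → Q* = 2.1831.
The Pigouvian tax equals MEC at Q*: 3.9 + 0.5×2.1831 = 4.9916.

tax = $5.0 per unit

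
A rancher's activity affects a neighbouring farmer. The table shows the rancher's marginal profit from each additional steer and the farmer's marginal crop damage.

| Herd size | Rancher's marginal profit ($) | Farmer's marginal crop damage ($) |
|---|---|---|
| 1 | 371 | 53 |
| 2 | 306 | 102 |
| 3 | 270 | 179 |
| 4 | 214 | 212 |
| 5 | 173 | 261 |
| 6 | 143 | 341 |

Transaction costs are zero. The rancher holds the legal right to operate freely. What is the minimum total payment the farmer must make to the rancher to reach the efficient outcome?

$316

Left alone the rancher would choose level 6 (marginal profit stays positive).
Efficient level: k* = 4 (marginal profit ≥ marginal crop damage through 4).
The farmer must at least cover the rancher's forgone profit from cutting 6→4: 173 + 143 = 316.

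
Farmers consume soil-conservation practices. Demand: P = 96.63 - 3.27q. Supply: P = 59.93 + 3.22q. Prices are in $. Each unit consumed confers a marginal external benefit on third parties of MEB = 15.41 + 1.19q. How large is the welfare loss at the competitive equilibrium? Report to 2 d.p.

DWL = $46.24

Market equilibrium (private): 59.93 + 3.22q = 96.63 - 3.27q → q_m = 5.6549.
Social marginal benefit = demand + MEB = 112.04 - 2.08q.
Set SMB = MC: 112.04 - 2.08q = 59.93 + 3.22q → q* = 9.8321.
The loss is the area between SMB and MC from q* to q_m; with linear curves that's a triangle of height MEB(q_m).
DWL = ½ × 4.1772 × 22.1393 = 46.2401.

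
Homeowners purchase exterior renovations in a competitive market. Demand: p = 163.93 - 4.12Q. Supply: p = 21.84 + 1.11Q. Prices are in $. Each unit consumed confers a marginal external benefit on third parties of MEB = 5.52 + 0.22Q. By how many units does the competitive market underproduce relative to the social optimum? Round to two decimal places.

Market equilibrium (private): 21.84 + 1.11Q = 163.93 - 4.12Q → Q_m = 27.1683.
Social marginal benefit = demand + MEB = 169.45 - 3.90Q.
Set SMB = MC: 169.45 - 3.90Q = 21.84 + 1.11Q → Q* = 29.4631.
Gap = |27.1683 − 29.4631| = 2.2948.

2.29 units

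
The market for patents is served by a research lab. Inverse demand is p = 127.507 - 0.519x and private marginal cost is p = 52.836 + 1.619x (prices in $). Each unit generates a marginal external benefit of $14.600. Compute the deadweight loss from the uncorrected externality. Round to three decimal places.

Market equilibrium (private): 52.836 + 1.619x = 127.507 - 0.519x → x_m = 34.9256.
Social marginal cost = private MC − MEB = 38.236 + 1.619x.
Set SMC = demand: 38.236 + 1.619x = 127.507 - 0.519x → x* = 41.7544.
Height of the DWL triangle at x_m is demand(x_m) − SMC(x_m) = MEB(x_m) = 14.6000.
DWL = ½ × 6.8288 × 14.6000 = 49.8502.

DWL = $49.850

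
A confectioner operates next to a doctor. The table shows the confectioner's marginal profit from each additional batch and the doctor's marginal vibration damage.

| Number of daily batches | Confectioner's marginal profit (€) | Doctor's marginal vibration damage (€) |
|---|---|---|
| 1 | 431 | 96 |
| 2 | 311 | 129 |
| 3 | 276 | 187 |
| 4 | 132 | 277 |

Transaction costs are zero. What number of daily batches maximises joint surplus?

3

Bargaining reaches the level where marginal profit last exceeds marginal vibration damage.
That holds through level 3 (276 ≥ 187) but not at 4 (132 < 277).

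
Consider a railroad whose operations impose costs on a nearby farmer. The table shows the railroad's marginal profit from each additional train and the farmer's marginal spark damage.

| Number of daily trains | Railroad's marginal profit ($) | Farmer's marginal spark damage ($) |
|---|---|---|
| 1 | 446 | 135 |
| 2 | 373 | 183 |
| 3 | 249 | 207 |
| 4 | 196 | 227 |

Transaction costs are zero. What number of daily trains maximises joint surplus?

Bargaining reaches the level where marginal profit last exceeds marginal spark damage.
That holds through level 3 (249 ≥ 207) but not at 4 (196 < 227).

3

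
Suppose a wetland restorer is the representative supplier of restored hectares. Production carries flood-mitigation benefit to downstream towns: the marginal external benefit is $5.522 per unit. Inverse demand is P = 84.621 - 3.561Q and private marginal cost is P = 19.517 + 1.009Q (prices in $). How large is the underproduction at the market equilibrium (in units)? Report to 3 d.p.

Market equilibrium (private): 19.517 + 1.009Q = 84.621 - 3.561Q → Q_m = 14.2460.
Social marginal cost = private MC − MEB = 13.995 + 1.009Q.
Set SMC = demand: 13.995 + 1.009Q = 84.621 - 3.561Q → Q* = 15.4543.
Gap = |14.2460 − 15.4543| = 1.2083.

1.208 units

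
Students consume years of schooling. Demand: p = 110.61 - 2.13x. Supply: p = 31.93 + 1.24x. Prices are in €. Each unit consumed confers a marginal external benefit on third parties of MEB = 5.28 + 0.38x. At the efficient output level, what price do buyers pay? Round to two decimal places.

P = €50.80

Social marginal benefit = demand + MEB = 115.89 - 1.75x.
Set SMB = MC: 115.89 - 1.75x = 31.93 + 1.24x → x* = 28.0803.
Consumer price on the demand curve at x*: 110.61 − 2.13×28.0803 = 50.7990.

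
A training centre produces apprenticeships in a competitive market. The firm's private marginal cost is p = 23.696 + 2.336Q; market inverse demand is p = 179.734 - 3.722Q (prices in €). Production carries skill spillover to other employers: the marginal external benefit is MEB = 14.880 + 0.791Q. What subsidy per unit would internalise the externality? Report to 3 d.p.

subsidy = €40.549 per unit

Social marginal cost = private MC − MEB = 8.816 + 1.545Q.
Set SMC = demand: 8.816 + 1.545Q = 179.734 - 3.722Q → Q* = 32.4507.
The Pigouvian subsidy equals MEB at Q*: 14.880 + 0.791×32.4507 = 40.5485.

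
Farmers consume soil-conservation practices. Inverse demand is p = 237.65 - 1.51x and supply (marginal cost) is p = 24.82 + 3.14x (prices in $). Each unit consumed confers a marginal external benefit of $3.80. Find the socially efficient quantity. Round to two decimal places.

Social marginal benefit = demand + MEB = 241.45 - 1.51x.
Set SMB = MC: 241.45 - 1.51x = 24.82 + 3.14x → x* = 46.5871.

x* = 46.59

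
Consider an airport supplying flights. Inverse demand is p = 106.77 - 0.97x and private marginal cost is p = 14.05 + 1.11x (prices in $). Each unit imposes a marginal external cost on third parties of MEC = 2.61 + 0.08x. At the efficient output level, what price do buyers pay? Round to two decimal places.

P = $66.30

Social marginal cost = private MC + MEC = 16.66 + 1.19x.
Set SMC = demand: 16.66 + 1.19x = 106.77 - 0.97x → x* = 41.7176.
Consumer price on the demand curve at x*: 106.77 − 0.97×41.7176 = 66.3039.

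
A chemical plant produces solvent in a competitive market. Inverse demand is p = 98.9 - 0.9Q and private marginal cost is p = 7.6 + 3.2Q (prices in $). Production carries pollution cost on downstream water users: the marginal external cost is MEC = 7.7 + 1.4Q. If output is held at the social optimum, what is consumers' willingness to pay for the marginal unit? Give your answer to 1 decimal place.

Social marginal cost = private MC + MEC = 15.3 + 4.6Q.
Set SMC = demand: 15.3 + 4.6Q = 98.9 - 0.9Q → Q* = 15.2000.
Consumer price on the demand curve at Q*: 98.9 − 0.9×15.2000 = 85.2200.

P = $85.2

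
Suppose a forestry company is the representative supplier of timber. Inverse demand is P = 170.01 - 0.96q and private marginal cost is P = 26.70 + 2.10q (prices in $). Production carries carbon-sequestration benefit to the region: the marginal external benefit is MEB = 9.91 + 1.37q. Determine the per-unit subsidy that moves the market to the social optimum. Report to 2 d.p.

subsidy = $134.12 per unit

Social marginal cost = private MC − MEB = 16.79 + 0.73q.
Set SMC = demand: 16.79 + 0.73q = 170.01 - 0.96q → q* = 90.6627.
The Pigouvian subsidy equals MEB at q*: 9.91 + 1.37×90.6627 = 134.1179.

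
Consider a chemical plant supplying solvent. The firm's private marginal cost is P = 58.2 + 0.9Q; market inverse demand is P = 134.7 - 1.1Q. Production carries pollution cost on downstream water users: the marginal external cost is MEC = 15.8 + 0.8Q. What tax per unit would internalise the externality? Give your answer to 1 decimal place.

Social marginal cost = private MC + MEC = 74.0 + 1.7Q.
Set SMC = demand: 74.0 + 1.7Q = 134.7 - 1.1Q → Q* = 21.6786.
The Pigouvian tax equals MEC at Q*: 15.8 + 0.8×21.6786 = 33.1429.

tax = 33.1 per unit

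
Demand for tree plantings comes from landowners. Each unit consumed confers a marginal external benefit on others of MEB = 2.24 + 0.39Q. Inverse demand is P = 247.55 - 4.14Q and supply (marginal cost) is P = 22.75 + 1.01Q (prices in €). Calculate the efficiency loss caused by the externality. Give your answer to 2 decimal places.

DWL = €38.98

Market equilibrium (private): 22.75 + 1.01Q = 247.55 - 4.14Q → Q_m = 43.6505.
Social marginal benefit = demand + MEB = 249.79 - 3.75Q.
Set SMB = MC: 249.79 - 3.75Q = 22.75 + 1.01Q → Q* = 47.6975.
Height of the DWL triangle at Q_m is SMB(Q_m) − MC(Q_m) = MEB(Q_m) = 19.2637.
DWL = ½ × 4.0470 × 19.2637 = 38.9801.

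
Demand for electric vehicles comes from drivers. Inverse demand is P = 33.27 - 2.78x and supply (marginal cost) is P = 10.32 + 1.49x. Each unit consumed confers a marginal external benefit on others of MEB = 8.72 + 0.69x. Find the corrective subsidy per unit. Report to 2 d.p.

Social marginal benefit = demand + MEB = 41.99 - 2.09x.
Set SMB = MC: 41.99 - 2.09x = 10.32 + 1.49x → x* = 8.8464.
The Pigouvian subsidy equals MEB at x*: 8.72 + 0.69×8.8464 = 14.8240.

subsidy = 14.82 per unit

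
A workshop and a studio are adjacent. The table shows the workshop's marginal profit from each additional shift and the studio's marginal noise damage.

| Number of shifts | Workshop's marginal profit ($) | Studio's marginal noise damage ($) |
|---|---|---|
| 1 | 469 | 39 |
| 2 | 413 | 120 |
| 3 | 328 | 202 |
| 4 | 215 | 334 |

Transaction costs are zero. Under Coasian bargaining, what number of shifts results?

3

Bargaining reaches the level where marginal profit last exceeds marginal noise damage.
That holds through level 3 (328 ≥ 202) but not at 4 (215 < 334).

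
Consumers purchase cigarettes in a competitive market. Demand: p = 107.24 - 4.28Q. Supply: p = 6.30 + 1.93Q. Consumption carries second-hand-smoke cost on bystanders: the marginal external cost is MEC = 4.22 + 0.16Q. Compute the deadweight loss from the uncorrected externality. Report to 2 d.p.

Market equilibrium (private): 6.30 + 1.93Q = 107.24 - 4.28Q → Q_m = 16.2544.
Social marginal benefit = demand − MEC = 103.02 - 4.44Q.
Set SMB = MC: 103.02 - 4.44Q = 6.30 + 1.93Q → Q* = 15.1837.
Height of the DWL triangle at Q_m is MC(Q_m) − SMB(Q_m) = MEC(Q_m) = 6.8207.
DWL = ½ × 1.0707 × 6.8207 = 3.6515.

DWL = 3.65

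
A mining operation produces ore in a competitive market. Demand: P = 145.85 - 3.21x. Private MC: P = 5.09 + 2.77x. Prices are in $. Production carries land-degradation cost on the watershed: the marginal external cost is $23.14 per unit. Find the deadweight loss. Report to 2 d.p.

Market equilibrium (private): 5.09 + 2.77x = 145.85 - 3.21x → x_m = 23.5385.
Social marginal cost = private MC + MEC = 28.23 + 2.77x.
Set SMC = demand: 28.23 + 2.77x = 145.85 - 3.21x → x* = 19.6689.
The loss is the area between SMC and demand from x* to x_m; with linear curves that's a triangle of height MEC(x_m).
DWL = ½ × 3.8696 × 23.1400 = 44.7713.

DWL = $44.77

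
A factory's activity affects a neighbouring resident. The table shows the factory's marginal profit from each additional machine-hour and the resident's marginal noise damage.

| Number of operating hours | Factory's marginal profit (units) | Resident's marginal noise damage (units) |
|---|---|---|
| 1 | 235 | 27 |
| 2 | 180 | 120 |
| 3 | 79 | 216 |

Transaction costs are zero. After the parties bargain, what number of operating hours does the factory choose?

2

Bargaining reaches the level where marginal profit last exceeds marginal noise damage.
That holds through level 2 (180 ≥ 120) but not at 3 (79 < 216).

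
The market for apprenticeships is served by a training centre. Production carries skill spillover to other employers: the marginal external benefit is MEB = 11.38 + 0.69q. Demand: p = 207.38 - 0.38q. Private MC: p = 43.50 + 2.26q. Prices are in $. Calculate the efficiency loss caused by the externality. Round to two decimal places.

DWL = $753.58

Market equilibrium (private): 43.50 + 2.26q = 207.38 - 0.38q → q_m = 62.0758.
Social marginal cost = private MC − MEB = 32.12 + 1.57q.
Set SMC = demand: 32.12 + 1.57q = 207.38 - 0.38q → q* = 89.8769.
Between q* and q_m the wedge demand − SMC runs linearly from 0 to MEB(q_m), so the loss is a triangle.
DWL = ½ × 27.8011 × 54.2123 = 753.5808.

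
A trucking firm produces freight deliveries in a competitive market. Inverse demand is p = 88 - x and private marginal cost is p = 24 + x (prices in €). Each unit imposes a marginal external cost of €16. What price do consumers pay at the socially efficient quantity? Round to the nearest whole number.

P = €64

Social marginal cost = private MC + MEC = 40 + x.
Set SMC = demand: 40 + x = 88 - x → x* = 24.0000.
Consumer price on the demand curve at x*: 88 − 1×24.0000 = 64.0000.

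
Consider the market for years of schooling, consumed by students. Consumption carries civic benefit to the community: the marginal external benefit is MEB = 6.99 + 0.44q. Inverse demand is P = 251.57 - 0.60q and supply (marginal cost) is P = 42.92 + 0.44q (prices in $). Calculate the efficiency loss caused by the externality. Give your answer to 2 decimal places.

Market equilibrium (private): 42.92 + 0.44q = 251.57 - 0.60q → q_m = 200.6250.
Social marginal benefit = demand + MEB = 258.56 - 0.16q.
Set SMB = MC: 258.56 - 0.16q = 42.92 + 0.44q → q* = 359.4000.
The welfare-loss triangle has base |q_m − q*| and height MEB(q_m) (the vertical gap between SMB and MC is zero at q* and MEB at q_m).
DWL = ½ × 158.7750 × 95.2650 = 7562.8502.

DWL = $7562.85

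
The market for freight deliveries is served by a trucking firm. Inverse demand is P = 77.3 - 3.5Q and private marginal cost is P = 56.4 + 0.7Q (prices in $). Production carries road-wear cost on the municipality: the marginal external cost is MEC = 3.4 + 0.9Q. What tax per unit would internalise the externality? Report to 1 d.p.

tax = $6.5 per unit

Social marginal cost = private MC + MEC = 59.8 + 1.6Q.
Set SMC = demand: 59.8 + 1.6Q = 77.3 - 3.5Q → Q* = 3.4314.
The Pigouvian tax equals MEC at Q*: 3.4 + 0.9×3.4314 = 6.4883.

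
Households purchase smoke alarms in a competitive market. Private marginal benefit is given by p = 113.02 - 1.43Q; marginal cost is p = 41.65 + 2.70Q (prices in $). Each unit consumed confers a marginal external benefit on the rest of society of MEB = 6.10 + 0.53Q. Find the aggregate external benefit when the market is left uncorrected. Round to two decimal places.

Market equilibrium (private): 41.65 + 2.70Q = 113.02 - 1.43Q → Q_m = 17.2809.
Total external benefit = ∫₀^{Q_m} (6.10 + 0.53Q) dQ = 6.10×17.2809 + ½×0.53×17.2809² = 184.5503.

$184.55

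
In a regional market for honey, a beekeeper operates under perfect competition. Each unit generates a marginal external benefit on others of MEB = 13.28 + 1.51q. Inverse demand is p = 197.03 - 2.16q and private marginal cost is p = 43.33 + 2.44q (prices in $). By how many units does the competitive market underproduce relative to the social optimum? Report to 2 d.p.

Market equilibrium (private): 43.33 + 2.44q = 197.03 - 2.16q → q_m = 33.4130.
Social marginal cost = private MC − MEB = 30.05 + 0.93q.
Set SMC = demand: 30.05 + 0.93q = 197.03 - 2.16q → q* = 54.0388.
Gap = |33.4130 − 54.0388| = 20.6258.

20.63 units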